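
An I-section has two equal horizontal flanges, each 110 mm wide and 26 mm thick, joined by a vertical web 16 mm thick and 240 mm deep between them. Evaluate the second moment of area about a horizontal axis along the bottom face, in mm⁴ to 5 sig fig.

Break the section into simple shapes (no overlaps), measuring from the bottom-left corner of the bounding box.
Bottom flange: 110 × 26, A = 2 860 mm², y = 13 mm, Ī = 161113.3 mm⁴.
Web: 16 × 240, A = 3 840 mm², y = 146 mm, Ī = 18 432 000 mm⁴.
Top flange: 110 × 26, A = 2 860 mm², y = 279 mm, Ī = 161113.3 mm⁴.
Transfer each piece to the base of the section using Ī + A·d² with d = y − 0:
  bottom flange: d = 13 mm → contributes +644453.3 mm⁴
  web: d = 146 mm → contributes +100 285 440 mm⁴
  top flange: d = 279 mm → contributes +222 786 373 mm⁴
Total I = 323 716 267 mm⁴.

I_base ≈ 3.2372 × 10⁸ mm⁴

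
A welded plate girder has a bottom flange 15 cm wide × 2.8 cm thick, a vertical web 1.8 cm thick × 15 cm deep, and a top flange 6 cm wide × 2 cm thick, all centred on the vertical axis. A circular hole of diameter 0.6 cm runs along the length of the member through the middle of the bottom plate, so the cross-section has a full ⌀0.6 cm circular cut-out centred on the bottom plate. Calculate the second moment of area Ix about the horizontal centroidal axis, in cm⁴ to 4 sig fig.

Ix ≈ 3811 cm⁴

Split into non-overlapping primitives; take the origin at the lower-left of the bounding box.
Bottom plate: 15 × 2.8, A = 42 cm², y = 1.4 cm, Ī = 27.44 cm⁴.
Web plate: 1.8 × 15, A = 27 cm², y = 10.3 cm, Ī = 506.25 cm⁴.
Top plate: 6 × 2, A = 12 cm², y = 18.8 cm, Ī = 4 cm⁴.
Hole (subtracted): ⌀0.6, A = 0.282743 cm², y = 1.4 cm, Ī = 0.00636173 cm⁴.
Centroid: ȳ = ΣA·y / ΣA = 6.96387 cm.
Transfer each piece to the horizontal centroidal axis using Ī + A·d² with d = y − 6.96387:
  bottom plate: d = -5.56387 cm → contributes +1327.62 cm⁴
  web plate: d = 3.33613 cm → contributes +806.754 cm⁴
  top plate: d = 11.8361 cm → contributes +1685.13 cm⁴
  hole: d = -5.56387 cm → contributes −8.75914 cm⁴
Total I = 3810.74 cm⁴.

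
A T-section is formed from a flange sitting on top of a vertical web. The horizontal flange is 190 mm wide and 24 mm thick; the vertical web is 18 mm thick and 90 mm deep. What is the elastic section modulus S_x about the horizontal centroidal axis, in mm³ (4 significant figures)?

Break the section into simple shapes (no overlaps), measuring from the bottom-left corner of the bounding box.
Flange: 190 × 24, A = 4 560 mm², y = 102 mm, Ī = 218 880 mm⁴.
Web: 18 × 90, A = 1 620 mm², y = 45 mm, Ī = 1 093 500 mm⁴.
Centroid: ȳ = ΣA·y / ΣA = 87.0583 mm.
Transfer each piece to the horizontal centroidal axis using Ī + A·d² with d = y − 87.0583:
  flange: d = 14.9417 mm → contributes +1 236 927 mm⁴
  web: d = -42.0583 mm → contributes +3 959 112 mm⁴
Total I = 5 196 039 mm⁴.
Extreme fibre distance c = 87.0583 mm; S = I/c = 59684.6 mm³.

S_x ≈ 5.968 × 10⁴ mm³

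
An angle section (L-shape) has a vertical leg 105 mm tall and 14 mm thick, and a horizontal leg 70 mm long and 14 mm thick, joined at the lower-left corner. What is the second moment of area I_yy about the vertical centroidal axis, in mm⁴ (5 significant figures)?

Break the section into simple shapes (no overlaps), measuring from the bottom-left corner of the bounding box.
Vertical leg: 14 × 105, A = 1 470 mm², x = 7 mm, Ī = 24 010 mm⁴.
Horizontal leg (remainder): 56 × 14, A = 784 mm², x = 42 mm, Ī = 204885.3 mm⁴.
Centroid: x̄ = ΣA·x / ΣA = 19.17391 mm.
Transfer each piece to the vertical centroidal axis using Ī + A·d² with d = x − 19.17391:
  vertical leg: d = -12.17391 mm → contributes +241870.1 mm⁴
  horizontal leg (remainder): d = 22.82609 mm → contributes +613 373 mm⁴
Total I = 855243.2 mm⁴.

I_yy ≈ 8.5524 × 10⁵ mm⁴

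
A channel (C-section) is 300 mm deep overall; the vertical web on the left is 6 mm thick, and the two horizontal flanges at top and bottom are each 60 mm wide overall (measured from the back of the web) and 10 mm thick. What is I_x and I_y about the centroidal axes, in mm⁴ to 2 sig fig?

I_x ≈ 3.6 × 10⁷ mm⁴, I_y ≈ 8.8 × 10⁵ mm⁴

Split into non-overlapping primitives; take the origin at the lower-left of the bounding box.
Web: 6 × 300, A = 1 800 mm², y = 150 mm, Ī = 13 500 000 mm⁴.
Top flange (beyond web): 54 × 10, A = 540 mm², y = 295 mm, Ī = 4 500 mm⁴.
Bottom flange (beyond web): 54 × 10, A = 540 mm², y = 5 mm, Ī = 4 500 mm⁴.
By symmetry the centroid is at mid-height, ȳ = 150 mm.
Transfer each piece to the centroidal x-axis using Ī + A·d² with d = y − 150:
  web: d = 0 mm → contributes +13 500 000 mm⁴
  top flange (beyond web): d = 145 mm → contributes +11 358 000 mm⁴
  bottom flange (beyond web): d = -145 mm → contributes +11 358 000 mm⁴
Total I = 36 216 000 mm⁴.
For the y-axis: x̄ = 14.25 mm.
Repeating about the centroidal y-axis gives I_y = 875 340 mm⁴.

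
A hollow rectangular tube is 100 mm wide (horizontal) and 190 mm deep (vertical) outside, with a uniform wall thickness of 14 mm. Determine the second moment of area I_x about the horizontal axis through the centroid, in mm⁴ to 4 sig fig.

I_x ≈ 3.165 × 10⁷ mm⁴

Break the section into simple shapes (no overlaps), measuring from the bottom-left corner of the bounding box.
Outer rectangle: 100 × 190, A = 19 000 mm², y = 95 mm, Ī = 57 158 333 mm⁴.
Inner void (subtracted): 72 × 162, A = 11 664 mm², y = 95 mm, Ī = 25 509 168 mm⁴.
By symmetry the centroid is at mid-height, ȳ = 95 mm.
All pieces are centred on the horizontal axis through the centroid, so I = ΣĪ (holes subtracted) = 31 649 165 mm⁴.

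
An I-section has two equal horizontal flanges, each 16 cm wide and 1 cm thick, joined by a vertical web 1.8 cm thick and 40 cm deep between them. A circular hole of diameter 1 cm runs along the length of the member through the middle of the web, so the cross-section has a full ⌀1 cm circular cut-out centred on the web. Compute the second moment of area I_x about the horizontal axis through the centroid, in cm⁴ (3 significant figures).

I_x ≈ 2.31 × 10⁴ cm⁴

Break the section into simple shapes (no overlaps), measuring from the bottom-left corner of the bounding box.
Bottom flange: 16 × 1, A = 16 cm², y = 0.5 cm, Ī = 1.3333 cm⁴.
Web: 1.8 × 40, A = 72 cm², y = 21 cm, Ī = 9 600 cm⁴.
Top flange: 16 × 1, A = 16 cm², y = 41.5 cm, Ī = 1.3333 cm⁴.
Hole (subtracted): ⌀1, A = 0.7854 cm², y = 21 cm, Ī = 0.049087 cm⁴.
By symmetry the centroid is at mid-height, ȳ = 21 cm.
Transfer each piece to the horizontal axis through the centroid using Ī + A·d² with d = y − 21:
  bottom flange: d = -20.5 cm → contributes +6725.3 cm⁴
  web: d = 0 cm → contributes +9 600 cm⁴
  top flange: d = 20.5 cm → contributes +6725.3 cm⁴
  hole: d = 0 cm → contributes −0.049087 cm⁴
Total I = 23 051 cm⁴.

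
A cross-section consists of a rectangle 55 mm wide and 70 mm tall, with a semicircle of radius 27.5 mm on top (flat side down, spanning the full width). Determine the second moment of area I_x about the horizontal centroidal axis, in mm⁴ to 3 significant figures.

I_x ≈ 3.61 × 10⁶ mm⁴

Treat the section as a set of non-overlapping primitives; coordinates are from the bounding-box lower-left.
Rectangular body: 55 × 70, A = 3 850 mm², y = 35 mm, Ī = 1 572 083 mm⁴.
Semicircular cap: semicircle r = 27.5, A = 1187.9 mm², y = 81.671 mm, Ī = 62 772 mm⁴.
Centroid: ȳ = ΣA·y / ΣA = 46.005 mm.
Transfer each piece to the horizontal centroidal axis using Ī + A·d² with d = y − 46.005:
  rectangular body: d = -11.005 mm → contributes +2 038 346 mm⁴
  semicircular cap: d = 35.666 mm → contributes +1 573 916 mm⁴
Total I = 3 612 262 mm⁴.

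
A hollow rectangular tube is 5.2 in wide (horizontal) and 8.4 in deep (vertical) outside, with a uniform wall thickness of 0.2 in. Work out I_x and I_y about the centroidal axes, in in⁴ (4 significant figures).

Treat the section as a set of non-overlapping primitives; coordinates are from the bounding-box lower-left.
Outer rectangle: 5.2 × 8.4, A = 43.68 in², y = 4.2 in, Ī = 256.838 in⁴.
Inner void (subtracted): 4.8 × 8, A = 38.4 in², y = 4.2 in, Ī = 204.8 in⁴.
By symmetry the centroid is at mid-height, ȳ = 4.2 in.
All pieces are centred on the centroidal x-axis, so I = ΣĪ (holes subtracted) = 52.0384 in⁴.
Repeating about the centroidal y-axis gives I_y = 24.6976 in⁴.

I_x ≈ 52.04 in⁴, I_y ≈ 24.70 in⁴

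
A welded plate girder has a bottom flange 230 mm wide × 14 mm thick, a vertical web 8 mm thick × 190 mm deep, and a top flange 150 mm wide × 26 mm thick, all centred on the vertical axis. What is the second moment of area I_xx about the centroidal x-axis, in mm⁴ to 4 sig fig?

I_xx ≈ 8.284 × 10⁷ mm⁴

Split into non-overlapping primitives; take the origin at the lower-left of the bounding box.
Bottom plate: 230 × 14, A = 3 220 mm², y = 7 mm, Ī = 52593.3 mm⁴.
Web plate: 8 × 190, A = 1 520 mm², y = 109 mm, Ī = 4 572 667 mm⁴.
Top plate: 150 × 26, A = 3 900 mm², y = 217 mm, Ī = 219 700 mm⁴.
Centroid: ȳ = ΣA·y / ΣA = 119.736 mm.
Transfer each piece to the centroidal x-axis using Ī + A·d² with d = y − 119.736:
  bottom plate: d = -112.736 mm → contributes +40 976 960 mm⁴
  web plate: d = -10.7361 mm → contributes +4 747 868 mm⁴
  top plate: d = 97.2639 mm → contributes +37 114 730 mm⁴
Total I = 82 839 558 mm⁴.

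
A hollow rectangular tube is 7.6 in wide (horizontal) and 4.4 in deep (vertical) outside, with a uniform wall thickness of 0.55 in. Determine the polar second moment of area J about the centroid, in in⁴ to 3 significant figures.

J ≈ 120 in⁴

Break the section into simple shapes (no overlaps), measuring from the bottom-left corner of the bounding box.
Outer rectangle: 7.6 × 4.4, A = 33.44 in², y = 2.2 in, Ī = 53.95 in⁴.
Inner void (subtracted): 6.5 × 3.3, A = 21.45 in², y = 2.2 in, Ī = 19.466 in⁴.
By symmetry the centroid is at mid-height, ȳ = 2.2 in.
All pieces are centred on the centroidal x-axis, so I = ΣĪ (holes subtracted) = 34.484 in⁴.
Repeating about the centroidal y-axis gives I_y = 85.436 in⁴.
Polar second moment: J = I_x + I_y = 119.92 in⁴.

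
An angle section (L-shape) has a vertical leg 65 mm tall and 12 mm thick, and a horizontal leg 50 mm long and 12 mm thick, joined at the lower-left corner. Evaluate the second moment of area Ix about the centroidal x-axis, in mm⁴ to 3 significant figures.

Decompose the section into non-overlapping parts with the origin at the bottom-left of its bounding rectangle.
Vertical leg: 12 × 65, A = 780 mm², y = 32.5 mm, Ī = 274 625 mm⁴.
Horizontal leg (remainder): 38 × 12, A = 456 mm², y = 6 mm, Ī = 5 472 mm⁴.
Centroid: ȳ = ΣA·y / ΣA = 22.723 mm.
Transfer each piece to the centroidal x-axis using Ī + A·d² with d = y − 22.723:
  vertical leg: d = 9.7767 mm → contributes +349 180 mm⁴
  horizontal leg (remainder): d = -16.723 mm → contributes +133 001 mm⁴
Total I = 482 181 mm⁴.

Ix ≈ 4.82 × 10⁵ mm⁴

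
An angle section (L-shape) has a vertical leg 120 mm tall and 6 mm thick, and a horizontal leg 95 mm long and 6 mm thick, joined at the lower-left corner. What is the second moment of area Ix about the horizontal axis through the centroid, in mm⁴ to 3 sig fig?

Treat the section as a set of non-overlapping primitives; coordinates are from the bounding-box lower-left.
Vertical leg: 6 × 120, A = 720 mm², y = 60 mm, Ī = 864 000 mm⁴.
Horizontal leg (remainder): 89 × 6, A = 534 mm², y = 3 mm, Ī = 1 602 mm⁴.
Centroid: ȳ = ΣA·y / ΣA = 35.727 mm.
Transfer each piece to the horizontal axis through the centroid using Ī + A·d² with d = y − 35.727:
  vertical leg: d = 24.273 mm → contributes +1 288 199 mm⁴
  horizontal leg (remainder): d = -32.727 mm → contributes +573 556 mm⁴
Total I = 1 861 755 mm⁴.

Ix ≈ 1.86 × 10⁶ mm⁴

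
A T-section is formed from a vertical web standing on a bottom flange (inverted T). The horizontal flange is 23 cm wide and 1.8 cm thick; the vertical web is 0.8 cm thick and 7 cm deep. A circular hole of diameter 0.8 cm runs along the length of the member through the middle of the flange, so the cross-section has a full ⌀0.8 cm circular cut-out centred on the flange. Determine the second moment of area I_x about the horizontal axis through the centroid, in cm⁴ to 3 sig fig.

I_x ≈ 129 cm⁴

Treat the section as a set of non-overlapping primitives; coordinates are from the bounding-box lower-left.
Flange: 23 × 1.8, A = 41.4 cm², y = 0.9 cm, Ī = 11.178 cm⁴.
Web: 0.8 × 7, A = 5.6 cm², y = 5.3 cm, Ī = 22.867 cm⁴.
Hole (subtracted): ⌀0.8, A = 0.50265 cm², y = 0.9 cm, Ī = 0.020106 cm⁴.
Centroid: ȳ = ΣA·y / ΣA = 1.4299 cm.
Transfer each piece to the horizontal axis through the centroid using Ī + A·d² with d = y − 1.4299:
  flange: d = -0.52992 cm → contributes +22.804 cm⁴
  web: d = 3.8701 cm → contributes +106.74 cm⁴
  hole: d = -0.52992 cm → contributes −0.16126 cm⁴
Total I = 129.38 cm⁴.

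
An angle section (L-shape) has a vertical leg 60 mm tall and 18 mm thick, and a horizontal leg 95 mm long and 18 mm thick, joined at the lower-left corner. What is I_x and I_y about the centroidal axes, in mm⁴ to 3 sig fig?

Split into non-overlapping primitives; take the origin at the lower-left of the bounding box.
Vertical leg: 18 × 60, A = 1 080 mm², y = 30 mm, Ī = 324 000 mm⁴.
Horizontal leg (remainder): 77 × 18, A = 1 386 mm², y = 9 mm, Ī = 37 422 mm⁴.
Centroid: ȳ = ΣA·y / ΣA = 18.197 mm.
Transfer each piece to the centroidal x-axis using Ī + A·d² with d = y − 18.197:
  vertical leg: d = 11.803 mm → contributes +474 454 mm⁴
  horizontal leg (remainder): d = -9.1971 mm → contributes +154 659 mm⁴
Total I = 629 112 mm⁴.
For the y-axis: x̄ = 35.697 mm.
Repeating about the centroidal y-axis gives I_y = 2 083 520 mm⁴.

I_x ≈ 6.29 × 10⁵ mm⁴, I_y ≈ 2.08 × 10⁶ mm⁴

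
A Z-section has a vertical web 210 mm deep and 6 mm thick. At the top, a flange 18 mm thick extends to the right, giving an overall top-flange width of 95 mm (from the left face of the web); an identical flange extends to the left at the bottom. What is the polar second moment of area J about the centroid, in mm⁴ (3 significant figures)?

J ≈ 4.36 × 10⁷ mm⁴

Split into non-overlapping primitives; take the origin at the lower-left of the bounding box.
Web: 6 × 210, A = 1 260 mm², y = 105 mm, Ī = 4 630 500 mm⁴.
Top flange (beyond web): 89 × 18, A = 1 602 mm², y = 201 mm, Ī = 43 254 mm⁴.
Bottom flange (beyond web): 89 × 18, A = 1 602 mm², y = 9 mm, Ī = 43 254 mm⁴.
Centroid: ȳ = ΣA·y / ΣA = 105 mm.
Transfer each piece to the centroidal x-axis using Ī + A·d² with d = y − 105:
  web: d = 0 mm → contributes +4 630 500 mm⁴
  top flange (beyond web): d = 96 mm → contributes +14 807 286 mm⁴
  bottom flange (beyond web): d = -96 mm → contributes +14 807 286 mm⁴
Total I = 34 245 072 mm⁴.
For the y-axis: x̄ = 92 mm.
Repeating about the centroidal y-axis gives I_y = 9 347 712 mm⁴.
Polar second moment: J = I_x + I_y = 43 592 784 mm⁴.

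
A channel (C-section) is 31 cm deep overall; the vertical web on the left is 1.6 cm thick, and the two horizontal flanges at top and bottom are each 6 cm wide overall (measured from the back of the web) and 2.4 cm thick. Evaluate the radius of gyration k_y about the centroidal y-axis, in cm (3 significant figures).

Decompose the section into non-overlapping parts with the origin at the bottom-left of its bounding rectangle.
Web: 1.6 × 31, A = 49.6 cm², x = 0.8 cm, Ī = 10.581 cm⁴.
Top flange (beyond web): 4.4 × 2.4, A = 10.56 cm², x = 3.8 cm, Ī = 17.037 cm⁴.
Bottom flange (beyond web): 4.4 × 2.4, A = 10.56 cm², x = 3.8 cm, Ī = 17.037 cm⁴.
Centroid: x̄ = ΣA·x / ΣA = 1.6959 cm.
Transfer each piece to the centroidal y-axis using Ī + A·d² with d = x − 1.6959:
  web: d = -0.89593 cm → contributes +50.395 cm⁴
  top flange (beyond web): d = 2.1041 cm → contributes +63.787 cm⁴
  bottom flange (beyond web): d = 2.1041 cm → contributes +63.787 cm⁴
Total I = 177.97 cm⁴.
Radius of gyration: k = √(I/A) = √(177.97 / 70.72) = 1.5864 cm.

k_y ≈ 1.59 cm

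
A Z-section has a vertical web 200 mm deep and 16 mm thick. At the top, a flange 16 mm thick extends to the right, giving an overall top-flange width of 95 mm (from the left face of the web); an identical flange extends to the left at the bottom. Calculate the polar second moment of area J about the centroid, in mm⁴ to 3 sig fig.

Treat the section as a set of non-overlapping primitives; coordinates are from the bounding-box lower-left.
Web: 16 × 200, A = 3 200 mm², y = 100 mm, Ī = 10 666 667 mm⁴.
Top flange (beyond web): 79 × 16, A = 1 264 mm², y = 192 mm, Ī = 26 965 mm⁴.
Bottom flange (beyond web): 79 × 16, A = 1 264 mm², y = 8 mm, Ī = 26 965 mm⁴.
Centroid: ȳ = ΣA·y / ΣA = 100 mm.
Transfer each piece to the centroidal x-axis using Ī + A·d² with d = y − 100:
  web: d = 0 mm → contributes +10 666 667 mm⁴
  top flange (beyond web): d = 92 mm → contributes +10 725 461 mm⁴
  bottom flange (beyond web): d = -92 mm → contributes +10 725 461 mm⁴
Total I = 32 117 589 mm⁴.
For the y-axis: x̄ = 87 mm.
Repeating about the centroidal y-axis gives I_y = 7 086 837 mm⁴.
Polar second moment: J = I_x + I_y = 39 204 427 mm⁴.

J ≈ 3.92 × 10⁷ mm⁴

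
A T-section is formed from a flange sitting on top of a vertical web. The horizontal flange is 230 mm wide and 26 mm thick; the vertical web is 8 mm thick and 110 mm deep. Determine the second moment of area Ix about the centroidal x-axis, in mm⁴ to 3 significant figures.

Treat the section as a set of non-overlapping primitives; coordinates are from the bounding-box lower-left.
Flange: 230 × 26, A = 5 980 mm², y = 123 mm, Ī = 336 873 mm⁴.
Web: 8 × 110, A = 880 mm², y = 55 mm, Ī = 887 333 mm⁴.
Centroid: ȳ = ΣA·y / ΣA = 114.28 mm.
Transfer each piece to the centroidal x-axis using Ī + A·d² with d = y − 114.28:
  flange: d = 8.723 mm → contributes +791 899 mm⁴
  web: d = -59.277 mm → contributes +3 979 441 mm⁴
Total I = 4 771 340 mm⁴.

Ix ≈ 4.77 × 10⁶ mm⁴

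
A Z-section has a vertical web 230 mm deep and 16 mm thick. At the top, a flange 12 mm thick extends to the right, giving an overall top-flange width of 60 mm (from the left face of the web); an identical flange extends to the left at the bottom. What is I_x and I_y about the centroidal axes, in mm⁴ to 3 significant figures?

I_x ≈ 2.88 × 10⁷ mm⁴, I_y ≈ 1.20 × 10⁶ mm⁴

Split into non-overlapping primitives; take the origin at the lower-left of the bounding box.
Web: 16 × 230, A = 3 680 mm², y = 115 mm, Ī = 16 222 667 mm⁴.
Top flange (beyond web): 44 × 12, A = 528 mm², y = 224 mm, Ī = 6 336 mm⁴.
Bottom flange (beyond web): 44 × 12, A = 528 mm², y = 6 mm, Ī = 6 336 mm⁴.
Centroid: ȳ = ΣA·y / ΣA = 115 mm.
Transfer each piece to the centroidal x-axis using Ī + A·d² with d = y − 115:
  web: d = 0 mm → contributes +16 222 667 mm⁴
  top flange (beyond web): d = 109 mm → contributes +6 279 504 mm⁴
  bottom flange (beyond web): d = -109 mm → contributes +6 279 504 mm⁴
Total I = 28 781 675 mm⁴.
For the y-axis: x̄ = 52 mm.
Repeating about the centroidal y-axis gives I_y = 1 199 275 mm⁴.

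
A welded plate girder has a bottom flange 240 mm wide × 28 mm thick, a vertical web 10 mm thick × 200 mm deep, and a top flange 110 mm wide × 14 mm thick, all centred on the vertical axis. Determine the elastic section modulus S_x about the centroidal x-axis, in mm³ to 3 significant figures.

S_x ≈ 4.45 × 10⁵ mm³

Break the section into simple shapes (no overlaps), measuring from the bottom-left corner of the bounding box.
Bottom plate: 240 × 28, A = 6 720 mm², y = 14 mm, Ī = 439 040 mm⁴.
Web plate: 10 × 200, A = 2 000 mm², y = 128 mm, Ī = 6 666 667 mm⁴.
Top plate: 110 × 14, A = 1 540 mm², y = 235 mm, Ī = 25 153 mm⁴.
Centroid: ȳ = ΣA·y / ΣA = 69.394 mm.
Transfer each piece to the centroidal x-axis using Ī + A·d² with d = y − 69.394:
  bottom plate: d = -55.394 mm → contributes +21 059 151 mm⁴
  web plate: d = 58.606 mm → contributes +13 536 049 mm⁴
  top plate: d = 165.61 mm → contributes +42 260 309 mm⁴
Total I = 76 855 509 mm⁴.
Extreme fibre distance c = 172.61 mm; S = I/c = 445 265 mm³.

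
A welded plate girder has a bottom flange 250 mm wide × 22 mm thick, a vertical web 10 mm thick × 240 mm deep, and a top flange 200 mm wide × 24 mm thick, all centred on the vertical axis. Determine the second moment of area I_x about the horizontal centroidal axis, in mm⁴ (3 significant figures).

I_x ≈ 1.89 × 10⁸ mm⁴

Split into non-overlapping primitives; take the origin at the lower-left of the bounding box.
Bottom plate: 250 × 22, A = 5 500 mm², y = 11 mm, Ī = 221 833 mm⁴.
Web plate: 10 × 240, A = 2 400 mm², y = 142 mm, Ī = 11 520 000 mm⁴.
Top plate: 200 × 24, A = 4 800 mm², y = 274 mm, Ī = 230 400 mm⁴.
Centroid: ȳ = ΣA·y / ΣA = 135.16 mm.
Transfer each piece to the horizontal centroidal axis using Ī + A·d² with d = y − 135.16:
  bottom plate: d = -124.16 mm → contributes +85 004 773 mm⁴
  web plate: d = 6.8425 mm → contributes +11 632 368 mm⁴
  top plate: d = 138.84 mm → contributes +92 761 177 mm⁴
Total I = 189 398 318 mm⁴.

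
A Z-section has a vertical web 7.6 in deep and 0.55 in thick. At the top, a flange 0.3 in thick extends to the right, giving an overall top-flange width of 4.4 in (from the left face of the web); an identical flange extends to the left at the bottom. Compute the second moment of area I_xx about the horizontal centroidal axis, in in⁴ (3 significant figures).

I_xx ≈ 50.9 in⁴

Split into non-overlapping primitives; take the origin at the lower-left of the bounding box.
Web: 0.55 × 7.6, A = 4.18 in², y = 3.8 in, Ī = 20.12 in⁴.
Top flange (beyond web): 3.85 × 0.3, A = 1.155 in², y = 7.45 in, Ī = 0.0086625 in⁴.
Bottom flange (beyond web): 3.85 × 0.3, A = 1.155 in², y = 0.15 in, Ī = 0.0086625 in⁴.
Centroid: ȳ = ΣA·y / ΣA = 3.8 in.
Transfer each piece to the horizontal centroidal axis using Ī + A·d² with d = y − 3.8:
  web: d = 0 in → contributes +20.12 in⁴
  top flange (beyond web): d = 3.65 in → contributes +15.396 in⁴
  bottom flange (beyond web): d = -3.65 in → contributes +15.396 in⁴
Total I = 50.912 in⁴.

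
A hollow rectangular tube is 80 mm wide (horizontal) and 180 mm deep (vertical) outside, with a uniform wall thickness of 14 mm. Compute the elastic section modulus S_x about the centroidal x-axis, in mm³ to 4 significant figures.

S_x ≈ 2.629 × 10⁵ mm³

Break the section into simple shapes (no overlaps), measuring from the bottom-left corner of the bounding box.
Outer rectangle: 80 × 180, A = 14 400 mm², y = 90 mm, Ī = 38 880 000 mm⁴.
Inner void (subtracted): 52 × 152, A = 7 904 mm², y = 90 mm, Ī = 15 217 835 mm⁴.
By symmetry the centroid is at mid-height, ȳ = 90 mm.
All pieces are centred on the centroidal x-axis, so I = ΣĪ (holes subtracted) = 23 662 165 mm⁴.
Extreme fibre distance c = 90 mm; S = I/c = 262 913 mm³.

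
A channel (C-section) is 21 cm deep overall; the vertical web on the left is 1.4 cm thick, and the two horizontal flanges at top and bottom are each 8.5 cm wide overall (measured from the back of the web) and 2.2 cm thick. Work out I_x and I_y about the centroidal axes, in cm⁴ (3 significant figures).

Decompose the section into non-overlapping parts with the origin at the bottom-left of its bounding rectangle.
Web: 1.4 × 21, A = 29.4 cm², y = 10.5 cm, Ī = 1080.5 cm⁴.
Top flange (beyond web): 7.1 × 2.2, A = 15.62 cm², y = 19.9 cm, Ī = 6.3001 cm⁴.
Bottom flange (beyond web): 7.1 × 2.2, A = 15.62 cm², y = 1.1 cm, Ī = 6.3001 cm⁴.
By symmetry the centroid is at mid-height, ȳ = 10.5 cm.
Transfer each piece to the centroidal x-axis using Ī + A·d² with d = y − 10.5:
  web: d = 0 cm → contributes +1080.5 cm⁴
  top flange (beyond web): d = 9.4 cm → contributes +1386.5 cm⁴
  bottom flange (beyond web): d = -9.4 cm → contributes +1386.5 cm⁴
Total I = 3853.4 cm⁴.
For the y-axis: x̄ = 2.8895 cm.
Repeating about the centroidal y-axis gives I_y = 409.61 cm⁴.

I_x ≈ 3850 cm⁴, I_y ≈ 410 cm⁴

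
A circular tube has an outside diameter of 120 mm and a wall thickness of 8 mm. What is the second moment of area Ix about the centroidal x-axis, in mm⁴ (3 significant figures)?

Ix ≈ 4.44 × 10⁶ mm⁴

Split into non-overlapping primitives; take the origin at the lower-left of the bounding box.
Outer circle: ⌀120, A = 11 310 mm², y = 60 mm, Ī = 10 178 760 mm⁴.
Bore (subtracted): ⌀104, A = 8494.9 mm², y = 60 mm, Ī = 5 742 530 mm⁴.
By symmetry the centroid is at mid-height, ȳ = 60 mm.
All pieces are centred on the centroidal x-axis, so I = ΣĪ (holes subtracted) = 4 436 230 mm⁴.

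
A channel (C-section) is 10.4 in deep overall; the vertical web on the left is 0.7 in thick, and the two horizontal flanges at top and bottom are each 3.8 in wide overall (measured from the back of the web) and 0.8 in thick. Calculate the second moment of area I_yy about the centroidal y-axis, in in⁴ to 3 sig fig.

Treat the section as a set of non-overlapping primitives; coordinates are from the bounding-box lower-left.
Web: 0.7 × 10.4, A = 7.28 in², x = 0.35 in, Ī = 0.29727 in⁴.
Top flange (beyond web): 3.1 × 0.8, A = 2.48 in², x = 2.25 in, Ī = 1.9861 in⁴.
Bottom flange (beyond web): 3.1 × 0.8, A = 2.48 in², x = 2.25 in, Ī = 1.9861 in⁴.
Centroid: x̄ = ΣA·x / ΣA = 1.1199 in.
Transfer each piece to the centroidal y-axis using Ī + A·d² with d = x − 1.1199:
  web: d = -0.76993 in → contributes +4.6128 in⁴
  top flange (beyond web): d = 1.1301 in → contributes +5.1531 in⁴
  bottom flange (beyond web): d = 1.1301 in → contributes +5.1531 in⁴
Total I = 14.919 in⁴.

I_yy ≈ 14.9 in⁴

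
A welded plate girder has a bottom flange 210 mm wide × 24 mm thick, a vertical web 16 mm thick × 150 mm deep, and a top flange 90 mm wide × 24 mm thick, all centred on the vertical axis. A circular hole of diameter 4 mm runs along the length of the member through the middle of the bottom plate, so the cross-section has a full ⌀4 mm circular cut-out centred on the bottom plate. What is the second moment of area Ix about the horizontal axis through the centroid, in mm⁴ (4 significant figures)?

Break the section into simple shapes (no overlaps), measuring from the bottom-left corner of the bounding box.
Bottom plate: 210 × 24, A = 5 040 mm², y = 12 mm, Ī = 241 920 mm⁴.
Web plate: 16 × 150, A = 2 400 mm², y = 99 mm, Ī = 4 500 000 mm⁴.
Top plate: 90 × 24, A = 2 160 mm², y = 186 mm, Ī = 103 680 mm⁴.
Hole (subtracted): ⌀4, A = 12.5664 mm², y = 12 mm, Ī = 12.5664 mm⁴.
Centroid: ȳ = ΣA·y / ΣA = 72.9798 mm.
Transfer each piece to the horizontal axis through the centroid using Ī + A·d² with d = y − 72.9798:
  bottom plate: d = -60.9798 mm → contributes +18 983 355 mm⁴
  web plate: d = 26.0202 mm → contributes +6 124 919 mm⁴
  top plate: d = 113.02 mm → contributes +27 694 571 mm⁴
  hole: d = -60.9798 mm → contributes −46741.1 mm⁴
Total I = 52 756 104 mm⁴.

Ix ≈ 5.276 × 10⁷ mm⁴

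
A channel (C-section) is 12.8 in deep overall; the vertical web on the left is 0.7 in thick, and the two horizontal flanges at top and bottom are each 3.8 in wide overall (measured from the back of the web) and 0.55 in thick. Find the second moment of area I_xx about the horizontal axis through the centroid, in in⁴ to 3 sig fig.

I_xx ≈ 250 in⁴

Decompose the section into non-overlapping parts with the origin at the bottom-left of its bounding rectangle.
Web: 0.7 × 12.8, A = 8.96 in², y = 6.4 in, Ī = 122.33 in⁴.
Top flange (beyond web): 3.1 × 0.55, A = 1.705 in², y = 12.525 in, Ī = 0.04298 in⁴.
Bottom flange (beyond web): 3.1 × 0.55, A = 1.705 in², y = 0.275 in, Ī = 0.04298 in⁴.
By symmetry the centroid is at mid-height, ȳ = 6.4 in.
Transfer each piece to the horizontal axis through the centroid using Ī + A·d² with d = y − 6.4:
  web: d = 0 in → contributes +122.33 in⁴
  top flange (beyond web): d = 6.125 in → contributes +64.007 in⁴
  bottom flange (beyond web): d = -6.125 in → contributes +64.007 in⁴
Total I = 250.35 in⁴.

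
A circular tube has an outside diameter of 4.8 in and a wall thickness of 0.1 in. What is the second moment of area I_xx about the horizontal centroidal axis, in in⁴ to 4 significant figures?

Decompose the section into non-overlapping parts with the origin at the bottom-left of its bounding rectangle.
Outer circle: ⌀4.8, A = 18.0956 in², y = 2.4 in, Ī = 26.0576 in⁴.
Bore (subtracted): ⌀4.6, A = 16.619 in², y = 2.4 in, Ī = 21.9787 in⁴.
By symmetry the centroid is at mid-height, ȳ = 2.4 in.
All pieces are centred on the horizontal centroidal axis, so I = ΣĪ (holes subtracted) = 4.07897 in⁴.

I_xx ≈ 4.079 in⁴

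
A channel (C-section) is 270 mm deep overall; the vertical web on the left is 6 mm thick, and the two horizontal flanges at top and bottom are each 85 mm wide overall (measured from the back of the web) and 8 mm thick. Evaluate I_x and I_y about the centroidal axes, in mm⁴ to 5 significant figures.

I_x ≈ 3.1540 × 10⁷ mm⁴, I_y ≈ 1.9447 × 10⁶ mm⁴

Treat the section as a set of non-overlapping primitives; coordinates are from the bounding-box lower-left.
Web: 6 × 270, A = 1 620 mm², y = 135 mm, Ī = 9 841 500 mm⁴.
Top flange (beyond web): 79 × 8, A = 632 mm², y = 266 mm, Ī = 3370.667 mm⁴.
Bottom flange (beyond web): 79 × 8, A = 632 mm², y = 4 mm, Ī = 3370.667 mm⁴.
By symmetry the centroid is at mid-height, ȳ = 135 mm.
Transfer each piece to the centroidal x-axis using Ī + A·d² with d = y − 135:
  web: d = 0 mm → contributes +9 841 500 mm⁴
  top flange (beyond web): d = 131 mm → contributes +10 849 123 mm⁴
  bottom flange (beyond web): d = -131 mm → contributes +10 849 123 mm⁴
Total I = 31 539 745 mm⁴.
For the y-axis: x̄ = 21.62691 mm.
Repeating about the centroidal y-axis gives I_y = 1 944 708 mm⁴.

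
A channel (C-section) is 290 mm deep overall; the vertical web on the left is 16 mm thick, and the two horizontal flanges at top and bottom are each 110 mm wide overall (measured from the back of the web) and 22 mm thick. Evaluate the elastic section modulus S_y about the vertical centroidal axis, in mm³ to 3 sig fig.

S_y ≈ 1.28 × 10⁵ mm³

Split into non-overlapping primitives; take the origin at the lower-left of the bounding box.
Web: 16 × 290, A = 4 640 mm², x = 8 mm, Ī = 98 987 mm⁴.
Top flange (beyond web): 94 × 22, A = 2 068 mm², x = 63 mm, Ī = 1 522 737 mm⁴.
Bottom flange (beyond web): 94 × 22, A = 2 068 mm², x = 63 mm, Ī = 1 522 737 mm⁴.
Centroid: x̄ = ΣA·x / ΣA = 33.921 mm.
Transfer each piece to the vertical centroidal axis using Ī + A·d² with d = x − 33.921:
  web: d = -25.921 mm → contributes +3 216 521 mm⁴
  top flange (beyond web): d = 29.079 mm → contributes +3 271 451 mm⁴
  bottom flange (beyond web): d = 29.079 mm → contributes +3 271 451 mm⁴
Total I = 9 759 422 mm⁴.
Extreme fibre distance c = 76.079 mm; S = I/c = 128 280 mm³.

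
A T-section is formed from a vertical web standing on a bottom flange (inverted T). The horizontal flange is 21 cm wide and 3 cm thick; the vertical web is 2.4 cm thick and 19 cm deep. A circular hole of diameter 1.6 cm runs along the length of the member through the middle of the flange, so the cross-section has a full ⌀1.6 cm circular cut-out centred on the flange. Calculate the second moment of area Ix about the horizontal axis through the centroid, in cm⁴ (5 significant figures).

Treat the section as a set of non-overlapping primitives; coordinates are from the bounding-box lower-left.
Flange: 21 × 3, A = 63 cm², y = 1.5 cm, Ī = 47.25 cm⁴.
Web: 2.4 × 19, A = 45.6 cm², y = 12.5 cm, Ī = 1371.8 cm⁴.
Hole (subtracted): ⌀1.6, A = 2.010619 cm², y = 1.5 cm, Ī = 0.3216991 cm⁴.
Centroid: ȳ = ΣA·y / ΣA = 6.20591 cm.
Transfer each piece to the horizontal axis through the centroid using Ī + A·d² with d = y − 6.20591:
  flange: d = -4.70591 cm → contributes +1442.422 cm⁴
  web: d = 6.29409 cm → contributes +3178.27 cm⁴
  hole: d = -4.70591 cm → contributes −44.84804 cm⁴
Total I = 4575.844 cm⁴.

Ix ≈ 4575.8 cm⁴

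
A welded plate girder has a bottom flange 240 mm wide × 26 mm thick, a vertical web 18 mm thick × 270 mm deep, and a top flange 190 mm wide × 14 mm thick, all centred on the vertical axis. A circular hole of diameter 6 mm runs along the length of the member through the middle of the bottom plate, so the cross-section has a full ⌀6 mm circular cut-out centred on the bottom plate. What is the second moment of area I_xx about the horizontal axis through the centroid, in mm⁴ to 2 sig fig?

I_xx ≈ 2.0 × 10⁸ mm⁴

Decompose the section into non-overlapping parts with the origin at the bottom-left of its bounding rectangle.
Bottom plate: 240 × 26, A = 6 240 mm², y = 13 mm, Ī = 351 520 mm⁴.
Web plate: 18 × 270, A = 4 860 mm², y = 161 mm, Ī = 29 524 500 mm⁴.
Top plate: 190 × 14, A = 2 660 mm², y = 303 mm, Ī = 43 447 mm⁴.
Hole (subtracted): ⌀6, A = 28.27 mm², y = 13 mm, Ī = 63.62 mm⁴.
Centroid: ȳ = ΣA·y / ΣA = 121.6 mm.
Transfer each piece to the horizontal axis through the centroid using Ī + A·d² with d = y − 121.6:
  bottom plate: d = -108.6 mm → contributes +73 888 062 mm⁴
  web plate: d = 39.44 mm → contributes +37 085 305 mm⁴
  top plate: d = 181.4 mm → contributes +87 614 447 mm⁴
  hole: d = -108.6 mm → contributes −333 268 mm⁴
Total I = 198 254 545 mm⁴.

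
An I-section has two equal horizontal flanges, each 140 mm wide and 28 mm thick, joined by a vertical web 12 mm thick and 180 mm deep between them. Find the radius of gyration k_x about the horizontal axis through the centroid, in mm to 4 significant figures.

k_x ≈ 95.47 mm

Split into non-overlapping primitives; take the origin at the lower-left of the bounding box.
Bottom flange: 140 × 28, A = 3 920 mm², y = 14 mm, Ī = 256 107 mm⁴.
Web: 12 × 180, A = 2 160 mm², y = 118 mm, Ī = 5 832 000 mm⁴.
Top flange: 140 × 28, A = 3 920 mm², y = 222 mm, Ī = 256 107 mm⁴.
By symmetry the centroid is at mid-height, ȳ = 118 mm.
Transfer each piece to the horizontal axis through the centroid using Ī + A·d² with d = y − 118:
  bottom flange: d = -104 mm → contributes +42 654 827 mm⁴
  web: d = 0 mm → contributes +5 832 000 mm⁴
  top flange: d = 104 mm → contributes +42 654 827 mm⁴
Total I = 91 141 653 mm⁴.
Radius of gyration: k = √(I/A) = √(91 141 653 / 10 000) = 95.4681 mm.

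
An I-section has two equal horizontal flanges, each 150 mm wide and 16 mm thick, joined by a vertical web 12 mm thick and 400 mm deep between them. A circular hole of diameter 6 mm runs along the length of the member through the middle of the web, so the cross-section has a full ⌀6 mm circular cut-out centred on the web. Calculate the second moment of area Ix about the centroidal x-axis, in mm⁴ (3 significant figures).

Ix ≈ 2.72 × 10⁸ mm⁴

Split into non-overlapping primitives; take the origin at the lower-left of the bounding box.
Bottom flange: 150 × 16, A = 2 400 mm², y = 8 mm, Ī = 51 200 mm⁴.
Web: 12 × 400, A = 4 800 mm², y = 216 mm, Ī = 64 000 000 mm⁴.
Top flange: 150 × 16, A = 2 400 mm², y = 424 mm, Ī = 51 200 mm⁴.
Hole (subtracted): ⌀6, A = 28.274 mm², y = 216 mm, Ī = 63.617 mm⁴.
By symmetry the centroid is at mid-height, ȳ = 216 mm.
Transfer each piece to the centroidal x-axis using Ī + A·d² with d = y − 216:
  bottom flange: d = -208 mm → contributes +103 884 800 mm⁴
  web: d = 0 mm → contributes +64 000 000 mm⁴
  top flange: d = 208 mm → contributes +103 884 800 mm⁴
  hole: d = 0 mm → contributes −63.617 mm⁴
Total I = 271 769 536 mm⁴.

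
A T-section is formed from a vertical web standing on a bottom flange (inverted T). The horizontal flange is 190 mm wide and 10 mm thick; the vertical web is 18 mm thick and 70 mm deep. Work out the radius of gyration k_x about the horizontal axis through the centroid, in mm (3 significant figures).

k_x ≈ 23.5 mm

Split into non-overlapping primitives; take the origin at the lower-left of the bounding box.
Flange: 190 × 10, A = 1 900 mm², y = 5 mm, Ī = 15 833 mm⁴.
Web: 18 × 70, A = 1 260 mm², y = 45 mm, Ī = 514 500 mm⁴.
Centroid: ȳ = ΣA·y / ΣA = 20.949 mm.
Transfer each piece to the horizontal axis through the centroid using Ī + A·d² with d = y − 20.949:
  flange: d = -15.949 mm → contributes +499 160 mm⁴
  web: d = 24.051 mm → contributes +1 243 326 mm⁴
Total I = 1 742 485 mm⁴.
Radius of gyration: k = √(I/A) = √(1 742 485 / 3 160) = 23.482 mm.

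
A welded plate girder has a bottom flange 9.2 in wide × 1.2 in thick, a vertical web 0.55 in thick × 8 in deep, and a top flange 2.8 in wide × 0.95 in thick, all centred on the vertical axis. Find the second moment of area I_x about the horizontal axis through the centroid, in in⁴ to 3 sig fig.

Decompose the section into non-overlapping parts with the origin at the bottom-left of its bounding rectangle.
Bottom plate: 9.2 × 1.2, A = 11.04 in², y = 0.6 in, Ī = 1.3248 in⁴.
Web plate: 0.55 × 8, A = 4.4 in², y = 5.2 in, Ī = 23.467 in⁴.
Top plate: 2.8 × 0.95, A = 2.66 in², y = 9.675 in, Ī = 0.20005 in⁴.
Centroid: ȳ = ΣA·y / ΣA = 3.0519 in.
Transfer each piece to the horizontal axis through the centroid using Ī + A·d² with d = y − 3.0519:
  bottom plate: d = -2.4519 in → contributes +67.696 in⁴
  web plate: d = 2.1481 in → contributes +43.77 in⁴
  top plate: d = 6.6231 in → contributes +116.88 in⁴
Total I = 228.35 in⁴.

I_x ≈ 228 in⁴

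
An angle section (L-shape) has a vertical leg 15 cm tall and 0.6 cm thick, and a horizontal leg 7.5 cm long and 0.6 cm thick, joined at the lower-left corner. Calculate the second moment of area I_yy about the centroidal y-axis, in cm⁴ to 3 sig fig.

I_yy ≈ 56.6 cm⁴

Split into non-overlapping primitives; take the origin at the lower-left of the bounding box.
Vertical leg: 0.6 × 15, A = 9 cm², x = 0.3 cm, Ī = 0.27 cm⁴.
Horizontal leg (remainder): 6.9 × 0.6, A = 4.14 cm², x = 4.05 cm, Ī = 16.425 cm⁴.
Centroid: x̄ = ΣA·x / ΣA = 1.4815 cm.
Transfer each piece to the centroidal y-axis using Ī + A·d² with d = x − 1.4815:
  vertical leg: d = -1.1815 cm → contributes +12.834 cm⁴
  horizontal leg (remainder): d = 2.5685 cm → contributes +43.738 cm⁴
Total I = 56.571 cm⁴.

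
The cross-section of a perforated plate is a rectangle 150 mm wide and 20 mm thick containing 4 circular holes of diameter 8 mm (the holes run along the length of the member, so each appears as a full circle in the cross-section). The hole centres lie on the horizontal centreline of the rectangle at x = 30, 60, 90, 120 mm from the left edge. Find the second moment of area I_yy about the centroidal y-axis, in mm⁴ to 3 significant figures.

Decompose the section into non-overlapping parts with the origin at the bottom-left of its bounding rectangle.
Plate: 150 × 20, A = 3 000 mm², x = 75 mm, Ī = 5 625 000 mm⁴.
Hole 1 (subtracted): ⌀8, A = 50.265 mm², x = 30 mm, Ī = 201.06 mm⁴.
Hole 2 (subtracted): ⌀8, A = 50.265 mm², x = 60 mm, Ī = 201.06 mm⁴.
Hole 3 (subtracted): ⌀8, A = 50.265 mm², x = 90 mm, Ī = 201.06 mm⁴.
Hole 4 (subtracted): ⌀8, A = 50.265 mm², x = 120 mm, Ī = 201.06 mm⁴.
By symmetry the centroid is at mid-width, x̄ = 75 mm.
Transfer each piece to the centroidal y-axis using Ī + A·d² with d = x − 75:
  plate: d = 0 mm → contributes +5 625 000 mm⁴
  hole 1: d = -45 mm → contributes −101 989 mm⁴
  hole 2: d = -15 mm → contributes −11 511 mm⁴
  hole 3: d = 15 mm → contributes −11 511 mm⁴
  hole 4: d = 45 mm → contributes −101 989 mm⁴
Total I = 5 398 001 mm⁴.

I_yy ≈ 5.40 × 10⁶ mm⁴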